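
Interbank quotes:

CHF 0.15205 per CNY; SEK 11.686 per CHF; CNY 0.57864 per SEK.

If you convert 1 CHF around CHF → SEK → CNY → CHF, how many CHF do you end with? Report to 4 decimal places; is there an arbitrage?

1.0282 (arbitrage exists)

Around CHF → SEK → CNY → CHF: 1 × 11.686 × 0.57864 × 0.15205 = 1.028160
Product > 1; profitable direction is CHF → SEK → CNY → CHF.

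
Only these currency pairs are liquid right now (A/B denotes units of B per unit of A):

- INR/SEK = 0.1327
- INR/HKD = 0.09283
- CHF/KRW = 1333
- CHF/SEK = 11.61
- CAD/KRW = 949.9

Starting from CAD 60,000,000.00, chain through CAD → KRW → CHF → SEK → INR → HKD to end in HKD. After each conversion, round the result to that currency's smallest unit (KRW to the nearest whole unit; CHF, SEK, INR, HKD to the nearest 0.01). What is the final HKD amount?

CAD 60,000,000.00 × 949.9 = KRW 56,994,000,000
KRW 56,994,000,000 ÷ 1333 = CHF 42,756,189.05
CHF 42,756,189.05 × 11.61 = SEK 496,399,354.87
SEK 496,399,354.87 ÷ 0.1327 = INR 3,740,763,789.53
INR 3,740,763,789.53 × 0.09283 = HKD 347,255,102.58

HKD 347,255,102.58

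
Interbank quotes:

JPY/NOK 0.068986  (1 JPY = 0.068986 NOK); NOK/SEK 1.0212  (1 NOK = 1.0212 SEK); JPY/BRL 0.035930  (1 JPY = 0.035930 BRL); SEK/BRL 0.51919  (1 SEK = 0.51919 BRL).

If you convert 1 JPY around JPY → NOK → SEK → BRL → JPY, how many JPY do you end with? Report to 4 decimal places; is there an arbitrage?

Around JPY → NOK → SEK → BRL → JPY: 1 × 0.068986 × 1.0212 × 0.51919 ÷ 0.035930 = 1.017984
Product > 1; profitable direction is JPY → NOK → SEK → BRL → JPY.

1.0180 (arbitrage exists)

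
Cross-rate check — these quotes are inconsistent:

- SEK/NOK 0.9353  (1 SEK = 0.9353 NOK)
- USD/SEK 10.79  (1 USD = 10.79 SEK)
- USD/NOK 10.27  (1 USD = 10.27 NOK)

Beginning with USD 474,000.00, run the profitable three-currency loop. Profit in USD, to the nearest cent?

Profitable loop is USD → NOK → SEK → USD:
USD 474,000.00 × 10.27 = NOK 4,867,980.00
NOK 4,867,980.00 ÷ 0.9353 = SEK 5,204,725.76
SEK 5,204,725.76 ÷ 10.79 = USD 482,365.69
Profit = USD 482,365.69 − USD 474,000.00

Profit: USD 8,365.69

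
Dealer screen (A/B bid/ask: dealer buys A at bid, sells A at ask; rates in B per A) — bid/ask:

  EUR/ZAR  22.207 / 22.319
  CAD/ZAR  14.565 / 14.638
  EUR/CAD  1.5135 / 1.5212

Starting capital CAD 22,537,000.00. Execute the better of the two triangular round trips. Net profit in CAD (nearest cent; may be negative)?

Net result: CAD -61,056.19 (no profitable arbitrage after spreads)

Best loop CAD → EUR → ZAR → CAD:
CAD 22,537,000.00 ÷ 1.5212 (buy EUR at ask) = EUR 14,815,277.41
EUR 14,815,277.41 × 22.207 (sell EUR at bid) = ZAR 329,002,865.50
ZAR 329,002,865.50 ÷ 14.638 (buy CAD at ask) = CAD 22,475,943.81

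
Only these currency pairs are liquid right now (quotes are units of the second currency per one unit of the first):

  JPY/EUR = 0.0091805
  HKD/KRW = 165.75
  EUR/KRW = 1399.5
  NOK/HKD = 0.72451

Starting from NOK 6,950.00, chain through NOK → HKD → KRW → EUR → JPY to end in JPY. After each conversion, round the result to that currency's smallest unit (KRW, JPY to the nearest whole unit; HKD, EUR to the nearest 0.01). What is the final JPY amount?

NOK 6,950.00 × 0.72451 = HKD 5,035.34
HKD 5,035.34 × 165.75 = KRW 834,608
KRW 834,608 ÷ 1399.5 = EUR 596.36
EUR 596.36 ÷ 0.0091805 = JPY 64,959

JPY 64,959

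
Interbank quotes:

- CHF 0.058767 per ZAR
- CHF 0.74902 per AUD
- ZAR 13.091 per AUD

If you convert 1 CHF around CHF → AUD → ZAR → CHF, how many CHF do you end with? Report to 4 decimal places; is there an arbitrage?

1.0271 (arbitrage exists)

Around CHF → AUD → ZAR → CHF: 1 ÷ 0.74902 × 13.091 × 0.058767 = 1.027100
Product > 1; profitable direction is CHF → AUD → ZAR → CHF.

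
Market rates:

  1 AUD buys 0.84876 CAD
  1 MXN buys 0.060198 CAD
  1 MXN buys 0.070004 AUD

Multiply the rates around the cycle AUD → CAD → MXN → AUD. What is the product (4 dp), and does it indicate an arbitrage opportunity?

Around AUD → CAD → MXN → AUD: 1 × 0.84876 ÷ 0.060198 × 0.070004 = 0.987019
Product < 1; profitable direction is AUD → MXN → CAD → AUD.

0.9870 (arbitrage exists)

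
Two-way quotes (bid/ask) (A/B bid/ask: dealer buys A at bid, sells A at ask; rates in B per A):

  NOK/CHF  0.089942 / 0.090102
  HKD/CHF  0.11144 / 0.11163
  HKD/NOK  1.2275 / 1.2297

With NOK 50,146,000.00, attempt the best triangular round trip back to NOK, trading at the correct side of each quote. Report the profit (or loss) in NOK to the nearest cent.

Net profit: NOK 290,366.93

Best loop NOK → HKD → CHF → NOK:
NOK 50,146,000.00 ÷ 1.2297 (buy HKD at ask) = HKD 40,779,051.80
HKD 40,779,051.80 × 0.11144 (sell HKD at bid) = CHF 4,544,417.53
CHF 4,544,417.53 ÷ 0.090102 (buy NOK at ask) = NOK 50,436,366.93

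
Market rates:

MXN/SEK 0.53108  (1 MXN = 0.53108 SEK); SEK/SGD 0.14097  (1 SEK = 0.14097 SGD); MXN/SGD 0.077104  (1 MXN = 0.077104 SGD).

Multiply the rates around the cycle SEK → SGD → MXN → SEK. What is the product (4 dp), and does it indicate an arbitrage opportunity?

Around SEK → SGD → MXN → SEK: 1 × 0.14097 ÷ 0.077104 × 0.53108 = 0.970979
Product < 1; profitable direction is SEK → MXN → SGD → SEK.

0.9710 (arbitrage exists)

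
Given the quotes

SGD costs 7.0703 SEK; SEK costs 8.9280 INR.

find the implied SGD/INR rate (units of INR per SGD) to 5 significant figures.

1 SGD × 7.0703 = 7.0703 SEK
7.0703 SEK × 8.9280 = 63.1236 INR

SGD/INR = 63.124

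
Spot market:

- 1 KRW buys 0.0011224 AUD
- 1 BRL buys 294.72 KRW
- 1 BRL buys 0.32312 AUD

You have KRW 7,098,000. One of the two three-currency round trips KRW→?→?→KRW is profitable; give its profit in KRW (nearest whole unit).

Profitable loop is KRW → AUD → BRL → KRW:
KRW 7,098,000 × 0.0011224 = AUD 7,966.80
AUD 7,966.80 ÷ 0.32312 = BRL 24,655.84
BRL 24,655.84 × 294.72 = KRW 7,266,569
Profit = KRW 7,266,569 − KRW 7,098,000

Profit: KRW 168,569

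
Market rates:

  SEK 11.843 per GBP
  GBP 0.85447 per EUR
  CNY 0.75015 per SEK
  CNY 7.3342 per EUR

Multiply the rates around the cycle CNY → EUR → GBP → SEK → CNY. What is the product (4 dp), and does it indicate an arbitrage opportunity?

Around CNY → EUR → GBP → SEK → CNY: 1 ÷ 7.3342 × 0.85447 × 11.843 × 0.75015 = 1.035032
Product > 1; profitable direction is CNY → EUR → GBP → SEK → CNY.

1.0350 (arbitrage exists)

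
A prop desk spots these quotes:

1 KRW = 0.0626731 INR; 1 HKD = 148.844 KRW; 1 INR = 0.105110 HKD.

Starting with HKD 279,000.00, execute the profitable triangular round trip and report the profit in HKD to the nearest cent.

Profit: HKD 5,542.84

Profitable loop is HKD → INR → KRW → HKD:
HKD 279,000.00 ÷ 0.105110 = INR 2,654,362.10
INR 2,654,362.10 ÷ 0.0626731 = KRW 42,352,494
KRW 42,352,494 ÷ 148.844 = HKD 284,542.84
Profit = HKD 284,542.84 − HKD 279,000.00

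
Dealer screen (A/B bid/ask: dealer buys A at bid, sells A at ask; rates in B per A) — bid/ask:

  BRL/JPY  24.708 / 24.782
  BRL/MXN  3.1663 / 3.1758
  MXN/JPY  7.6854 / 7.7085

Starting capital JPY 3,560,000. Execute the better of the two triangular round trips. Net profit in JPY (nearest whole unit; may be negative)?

Best loop JPY → MXN → BRL → JPY:
JPY 3,560,000 ÷ 7.7085 (buy MXN at ask) = MXN 461,827.85
MXN 461,827.85 ÷ 3.1758 (buy BRL at ask) = BRL 145,420.95
BRL 145,420.95 × 24.708 (sell BRL at bid) = JPY 3,593,061

Net profit: JPY 33,061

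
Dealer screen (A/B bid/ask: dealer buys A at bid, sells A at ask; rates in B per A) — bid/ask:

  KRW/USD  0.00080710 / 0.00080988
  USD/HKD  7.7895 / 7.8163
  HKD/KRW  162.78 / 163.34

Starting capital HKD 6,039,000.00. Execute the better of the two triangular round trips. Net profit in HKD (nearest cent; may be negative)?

Best loop HKD → KRW → USD → HKD:
HKD 6,039,000.00 × 162.78 (sell HKD at bid) = KRW 983,028,420
KRW 983,028,420 × 0.00080710 (sell KRW at bid) = USD 793,402.24
USD 793,402.24 × 7.7895 (sell USD at bid) = HKD 6,180,206.73

Net profit: HKD 141,206.73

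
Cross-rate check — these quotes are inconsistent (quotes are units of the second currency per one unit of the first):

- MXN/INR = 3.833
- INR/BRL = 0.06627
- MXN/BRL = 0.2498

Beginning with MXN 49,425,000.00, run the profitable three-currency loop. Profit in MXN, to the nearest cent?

Profit: MXN 833,559.15

Profitable loop is MXN → INR → BRL → MXN:
MXN 49,425,000.00 × 3.833 = INR 189,446,025.00
INR 189,446,025.00 × 0.06627 = BRL 12,554,588.08
BRL 12,554,588.08 ÷ 0.2498 = MXN 50,258,559.15
Profit = MXN 50,258,559.15 − MXN 49,425,000.00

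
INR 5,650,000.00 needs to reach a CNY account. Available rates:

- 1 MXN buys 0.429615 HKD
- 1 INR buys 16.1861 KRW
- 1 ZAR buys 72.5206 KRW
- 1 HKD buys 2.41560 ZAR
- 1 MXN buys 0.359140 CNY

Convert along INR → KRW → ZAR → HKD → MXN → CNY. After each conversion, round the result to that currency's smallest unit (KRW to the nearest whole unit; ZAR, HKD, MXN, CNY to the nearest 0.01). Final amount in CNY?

INR 5,650,000.00 × 16.1861 = KRW 91,451,465
KRW 91,451,465 ÷ 72.5206 = ZAR 1,261,041.21
ZAR 1,261,041.21 ÷ 2.41560 = HKD 522,040.57
HKD 522,040.57 ÷ 0.429615 = MXN 1,215,135.81
MXN 1,215,135.81 × 0.359140 = CNY 436,403.87

CNY 436,403.87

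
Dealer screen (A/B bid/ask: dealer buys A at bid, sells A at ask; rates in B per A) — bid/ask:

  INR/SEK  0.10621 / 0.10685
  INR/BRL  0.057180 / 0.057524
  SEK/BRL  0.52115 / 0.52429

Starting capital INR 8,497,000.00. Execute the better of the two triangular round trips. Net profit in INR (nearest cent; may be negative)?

Net profit: INR 175,886.61

Best loop INR → BRL → SEK → INR:
INR 8,497,000.00 × 0.057180 (sell INR at bid) = BRL 485,858.46
BRL 485,858.46 ÷ 0.52429 (buy SEK at ask) = SEK 926,697.93
SEK 926,697.93 ÷ 0.10685 (buy INR at ask) = INR 8,672,886.61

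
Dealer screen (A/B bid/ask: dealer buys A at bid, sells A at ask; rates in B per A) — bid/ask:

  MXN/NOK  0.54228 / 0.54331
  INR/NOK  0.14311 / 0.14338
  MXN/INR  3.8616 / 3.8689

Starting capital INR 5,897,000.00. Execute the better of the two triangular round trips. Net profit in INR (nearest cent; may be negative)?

Net profit: INR 101,196.61

Best loop INR → NOK → MXN → INR:
INR 5,897,000.00 × 0.14311 (sell INR at bid) = NOK 843,919.67
NOK 843,919.67 ÷ 0.54331 (buy MXN at ask) = MXN 1,553,293.09
MXN 1,553,293.09 × 3.8616 (sell MXN at bid) = INR 5,998,196.61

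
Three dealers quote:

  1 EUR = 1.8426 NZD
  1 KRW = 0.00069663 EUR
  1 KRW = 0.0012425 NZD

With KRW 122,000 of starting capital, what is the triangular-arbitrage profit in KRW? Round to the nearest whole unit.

Profitable loop is KRW → EUR → NZD → KRW:
KRW 122,000 × 0.00069663 = EUR 84.99
EUR 84.99 × 1.8426 = NZD 156.60
NZD 156.60 ÷ 0.0012425 = KRW 126,037
Profit = KRW 126,037 − KRW 122,000

Profit: KRW 4,037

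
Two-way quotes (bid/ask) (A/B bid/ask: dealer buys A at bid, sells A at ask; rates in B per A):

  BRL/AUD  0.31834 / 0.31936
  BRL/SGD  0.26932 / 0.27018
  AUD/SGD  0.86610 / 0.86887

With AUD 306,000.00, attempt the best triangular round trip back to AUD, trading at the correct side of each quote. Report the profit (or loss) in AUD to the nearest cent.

Best loop AUD → SGD → BRL → AUD:
AUD 306,000.00 × 0.86610 (sell AUD at bid) = SGD 265,026.60
SGD 265,026.60 ÷ 0.27018 (buy BRL at ask) = BRL 980,926.05
BRL 980,926.05 × 0.31834 (sell BRL at bid) = AUD 312,268.00

Net profit: AUD 6,268.00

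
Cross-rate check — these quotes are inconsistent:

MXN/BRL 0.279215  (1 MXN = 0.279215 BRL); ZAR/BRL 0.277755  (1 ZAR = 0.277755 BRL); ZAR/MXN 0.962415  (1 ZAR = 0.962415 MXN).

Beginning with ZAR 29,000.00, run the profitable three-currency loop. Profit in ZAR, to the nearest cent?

Profitable loop is ZAR → BRL → MXN → ZAR:
ZAR 29,000.00 × 0.277755 = BRL 8,054.89
BRL 8,054.89 ÷ 0.279215 = MXN 28,848.36
MXN 28,848.36 ÷ 0.962415 = ZAR 29,974.97
Profit = ZAR 29,974.97 − ZAR 29,000.00

Profit: ZAR 974.97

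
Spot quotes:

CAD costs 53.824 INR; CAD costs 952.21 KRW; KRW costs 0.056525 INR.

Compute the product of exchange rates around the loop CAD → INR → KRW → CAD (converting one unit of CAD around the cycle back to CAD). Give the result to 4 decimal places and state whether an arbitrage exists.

1.0000 (no arbitrage)

Around CAD → INR → KRW → CAD: 1 × 53.824 ÷ 0.056525 ÷ 952.21 = 1.000006
Product ≈ 1 (deviation 0.001%, within rounding noise).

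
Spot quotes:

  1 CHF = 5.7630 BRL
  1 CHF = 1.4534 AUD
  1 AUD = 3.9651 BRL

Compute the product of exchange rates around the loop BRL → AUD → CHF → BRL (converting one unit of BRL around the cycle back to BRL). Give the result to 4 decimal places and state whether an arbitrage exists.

Around BRL → AUD → CHF → BRL: 1 ÷ 3.9651 ÷ 1.4534 × 5.7630 = 1.000021
Product ≈ 1 (deviation 0.002%, within rounding noise).

1.0000 (no arbitrage)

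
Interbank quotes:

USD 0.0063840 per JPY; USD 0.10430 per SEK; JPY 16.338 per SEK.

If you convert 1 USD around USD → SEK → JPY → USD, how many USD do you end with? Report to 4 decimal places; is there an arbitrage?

Around USD → SEK → JPY → USD: 1 ÷ 0.10430 × 16.338 × 0.0063840 = 1.000017
Product ≈ 1 (deviation 0.002%, within rounding noise).

1.0000 (no arbitrage)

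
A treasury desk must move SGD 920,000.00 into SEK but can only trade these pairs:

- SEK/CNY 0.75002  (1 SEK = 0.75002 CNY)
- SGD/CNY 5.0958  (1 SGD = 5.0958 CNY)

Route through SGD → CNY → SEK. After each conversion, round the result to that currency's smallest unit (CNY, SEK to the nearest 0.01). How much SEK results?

SEK 6,250,681.32

SGD 920,000.00 × 5.0958 = CNY 4,688,136.00
CNY 4,688,136.00 ÷ 0.75002 = SEK 6,250,681.32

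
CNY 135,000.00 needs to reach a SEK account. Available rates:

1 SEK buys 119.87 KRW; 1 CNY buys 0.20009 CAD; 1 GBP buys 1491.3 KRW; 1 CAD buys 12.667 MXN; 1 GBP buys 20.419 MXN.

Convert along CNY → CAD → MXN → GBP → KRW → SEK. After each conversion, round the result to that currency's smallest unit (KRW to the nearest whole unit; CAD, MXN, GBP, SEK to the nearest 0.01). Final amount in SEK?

SEK 208,474.46

CNY 135,000.00 × 0.20009 = CAD 27,012.15
CAD 27,012.15 × 12.667 = MXN 342,162.90
MXN 342,162.90 ÷ 20.419 = GBP 16,757.08
GBP 16,757.08 × 1491.3 = KRW 24,989,833
KRW 24,989,833 ÷ 119.87 = SEK 208,474.46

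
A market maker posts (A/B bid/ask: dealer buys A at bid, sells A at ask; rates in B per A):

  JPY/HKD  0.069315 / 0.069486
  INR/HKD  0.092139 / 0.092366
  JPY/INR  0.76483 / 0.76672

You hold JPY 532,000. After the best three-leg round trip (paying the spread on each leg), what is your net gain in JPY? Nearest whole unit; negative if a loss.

Best loop JPY → INR → HKD → JPY:
JPY 532,000 × 0.76483 (sell JPY at bid) = INR 406,889.56
INR 406,889.56 × 0.092139 (sell INR at bid) = HKD 37,490.40
HKD 37,490.40 ÷ 0.069486 (buy JPY at ask) = JPY 539,539

Net profit: JPY 7,539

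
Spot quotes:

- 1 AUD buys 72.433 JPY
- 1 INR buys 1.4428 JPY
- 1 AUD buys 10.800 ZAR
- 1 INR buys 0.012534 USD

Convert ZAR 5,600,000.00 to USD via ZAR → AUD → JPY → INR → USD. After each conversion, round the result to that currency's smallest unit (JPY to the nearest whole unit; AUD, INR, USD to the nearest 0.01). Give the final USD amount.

USD 326,275.38

ZAR 5,600,000.00 ÷ 10.800 = AUD 518,518.52
AUD 518,518.52 × 72.433 = JPY 37,557,852
JPY 37,557,852 ÷ 1.4428 = INR 26,031,225.40
INR 26,031,225.40 × 0.012534 = USD 326,275.38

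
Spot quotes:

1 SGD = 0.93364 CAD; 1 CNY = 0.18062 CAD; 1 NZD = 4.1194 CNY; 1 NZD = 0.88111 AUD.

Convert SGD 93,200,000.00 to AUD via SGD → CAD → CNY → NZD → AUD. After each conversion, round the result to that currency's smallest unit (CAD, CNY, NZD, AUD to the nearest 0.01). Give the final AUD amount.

SGD 93,200,000.00 × 0.93364 = CAD 87,015,248.00
CAD 87,015,248.00 ÷ 0.18062 = CNY 481,758,653.53
CNY 481,758,653.53 ÷ 4.1194 = NZD 116,948,743.39
NZD 116,948,743.39 × 0.88111 = AUD 103,044,707.29

AUD 103,044,707.29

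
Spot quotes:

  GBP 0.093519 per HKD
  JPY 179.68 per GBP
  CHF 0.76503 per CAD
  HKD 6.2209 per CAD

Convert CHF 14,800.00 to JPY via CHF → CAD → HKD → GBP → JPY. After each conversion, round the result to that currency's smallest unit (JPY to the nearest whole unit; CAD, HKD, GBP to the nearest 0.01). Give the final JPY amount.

CHF 14,800.00 ÷ 0.76503 = CAD 19,345.65
CAD 19,345.65 × 6.2209 = HKD 120,347.35
HKD 120,347.35 × 0.093519 = GBP 11,254.76
GBP 11,254.76 × 179.68 = JPY 2,022,255

JPY 2,022,255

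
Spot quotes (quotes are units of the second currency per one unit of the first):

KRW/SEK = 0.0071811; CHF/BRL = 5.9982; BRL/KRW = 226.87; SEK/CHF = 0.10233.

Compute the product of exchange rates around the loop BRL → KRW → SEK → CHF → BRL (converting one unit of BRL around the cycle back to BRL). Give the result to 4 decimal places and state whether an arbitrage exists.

1.0000 (no arbitrage)

Around BRL → KRW → SEK → CHF → BRL: 1 × 226.87 × 0.0071811 × 0.10233 × 5.9982 = 0.999981
Product ≈ 1 (deviation 0.002%, within rounding noise).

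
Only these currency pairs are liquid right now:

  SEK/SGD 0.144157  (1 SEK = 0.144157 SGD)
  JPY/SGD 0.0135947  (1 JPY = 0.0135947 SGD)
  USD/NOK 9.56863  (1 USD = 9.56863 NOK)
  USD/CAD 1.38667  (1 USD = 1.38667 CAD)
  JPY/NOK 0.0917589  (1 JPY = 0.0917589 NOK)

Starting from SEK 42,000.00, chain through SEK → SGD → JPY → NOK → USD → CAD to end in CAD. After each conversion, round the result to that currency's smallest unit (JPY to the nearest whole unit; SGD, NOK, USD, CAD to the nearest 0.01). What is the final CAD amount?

SEK 42,000.00 × 0.144157 = SGD 6,054.59
SGD 6,054.59 ÷ 0.0135947 = JPY 445,364
JPY 445,364 × 0.0917589 = NOK 40,866.11
NOK 40,866.11 ÷ 9.56863 = USD 4,270.84
USD 4,270.84 × 1.38667 = CAD 5,922.25

CAD 5,922.25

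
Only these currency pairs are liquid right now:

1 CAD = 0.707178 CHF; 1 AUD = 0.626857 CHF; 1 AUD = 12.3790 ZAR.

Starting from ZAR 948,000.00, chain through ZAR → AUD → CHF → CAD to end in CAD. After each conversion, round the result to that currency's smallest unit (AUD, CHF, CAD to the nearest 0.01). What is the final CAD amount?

CAD 67,883.23

ZAR 948,000.00 ÷ 12.3790 = AUD 76,581.31
AUD 76,581.31 × 0.626857 = CHF 48,005.53
CHF 48,005.53 ÷ 0.707178 = CAD 67,883.23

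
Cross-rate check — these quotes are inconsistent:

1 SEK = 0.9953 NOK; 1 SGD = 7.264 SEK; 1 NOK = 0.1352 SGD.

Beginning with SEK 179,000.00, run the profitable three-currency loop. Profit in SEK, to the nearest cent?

Profit: SEK 4,124.52

Profitable loop is SEK → SGD → NOK → SEK:
SEK 179,000.00 ÷ 7.264 = SGD 24,642.07
SGD 24,642.07 ÷ 0.1352 = NOK 182,263.83
NOK 182,263.83 ÷ 0.9953 = SEK 183,124.52
Profit = SEK 183,124.52 − SEK 179,000.00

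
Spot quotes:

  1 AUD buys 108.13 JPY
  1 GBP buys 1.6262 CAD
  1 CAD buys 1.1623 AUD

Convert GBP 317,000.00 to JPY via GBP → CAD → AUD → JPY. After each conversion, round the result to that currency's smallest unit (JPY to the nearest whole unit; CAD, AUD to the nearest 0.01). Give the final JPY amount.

GBP 317,000.00 × 1.6262 = CAD 515,505.40
CAD 515,505.40 × 1.1623 = AUD 599,171.93
AUD 599,171.93 × 108.13 = JPY 64,788,461

JPY 64,788,461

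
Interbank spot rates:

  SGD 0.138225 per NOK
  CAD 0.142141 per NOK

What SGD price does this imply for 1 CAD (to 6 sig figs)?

CAD/SGD = 0.972450

1 CAD ÷ 0.142141 = 7.03527 NOK
7.03527 NOK × 0.138225 = 0.97245 SGD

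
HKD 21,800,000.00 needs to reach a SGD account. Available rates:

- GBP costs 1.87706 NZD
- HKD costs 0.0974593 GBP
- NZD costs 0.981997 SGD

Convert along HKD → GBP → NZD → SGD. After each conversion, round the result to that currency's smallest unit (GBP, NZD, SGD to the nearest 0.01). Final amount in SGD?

HKD 21,800,000.00 × 0.0974593 = GBP 2,124,612.74
GBP 2,124,612.74 × 1.87706 = NZD 3,988,025.59
NZD 3,988,025.59 × 0.981997 = SGD 3,916,229.17

SGD 3,916,229.17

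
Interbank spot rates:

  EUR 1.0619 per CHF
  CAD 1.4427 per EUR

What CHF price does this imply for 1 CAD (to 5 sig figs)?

CAD/CHF = 0.65274

1 CAD ÷ 1.4427 = 0.693145 EUR
0.693145 EUR ÷ 1.0619 = 0.65274 CHF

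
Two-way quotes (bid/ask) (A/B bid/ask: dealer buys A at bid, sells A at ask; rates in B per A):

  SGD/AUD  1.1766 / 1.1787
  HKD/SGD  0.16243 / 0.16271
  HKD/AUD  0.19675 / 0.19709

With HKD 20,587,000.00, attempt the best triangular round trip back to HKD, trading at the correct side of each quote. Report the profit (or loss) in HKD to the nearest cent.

Best loop HKD → AUD → SGD → HKD:
HKD 20,587,000.00 × 0.19675 (sell HKD at bid) = AUD 4,050,492.25
AUD 4,050,492.25 ÷ 1.1787 (buy SGD at ask) = SGD 3,436,406.42
SGD 3,436,406.42 ÷ 0.16271 (buy HKD at ask) = HKD 21,119,823.14

Net profit: HKD 532,823.14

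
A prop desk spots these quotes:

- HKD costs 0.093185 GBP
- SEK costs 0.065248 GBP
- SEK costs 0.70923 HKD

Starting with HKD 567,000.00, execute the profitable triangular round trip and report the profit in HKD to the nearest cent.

Profit: HKD 7,313.42

Profitable loop is HKD → GBP → SEK → HKD:
HKD 567,000.00 × 0.093185 = GBP 52,835.90
GBP 52,835.90 ÷ 0.065248 = SEK 809,770.34
SEK 809,770.34 × 0.70923 = HKD 574,313.42
Profit = HKD 574,313.42 − HKD 567,000.00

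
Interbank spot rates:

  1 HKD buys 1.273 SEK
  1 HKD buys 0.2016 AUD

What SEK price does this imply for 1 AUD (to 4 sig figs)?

1 AUD ÷ 0.2016 = 4.96032 HKD
4.96032 HKD × 1.273 = 6.31448 SEK

AUD/SEK = 6.314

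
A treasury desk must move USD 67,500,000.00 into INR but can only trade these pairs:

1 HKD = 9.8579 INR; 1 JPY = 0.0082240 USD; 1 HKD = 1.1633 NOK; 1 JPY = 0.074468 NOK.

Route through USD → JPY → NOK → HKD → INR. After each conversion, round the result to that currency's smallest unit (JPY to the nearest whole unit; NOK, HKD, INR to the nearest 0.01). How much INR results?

INR 5,179,442,802.73

USD 67,500,000.00 ÷ 0.0082240 = JPY 8,207,684,825
JPY 8,207,684,825 × 0.074468 = NOK 611,209,873.55
NOK 611,209,873.55 ÷ 1.1633 = HKD 525,410,361.51
HKD 525,410,361.51 × 9.8579 = INR 5,179,442,802.73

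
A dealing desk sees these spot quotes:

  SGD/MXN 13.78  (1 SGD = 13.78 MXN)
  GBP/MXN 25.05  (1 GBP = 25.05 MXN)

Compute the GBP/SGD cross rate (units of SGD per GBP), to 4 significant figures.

GBP/SGD = 1.818

1 GBP × 25.05 = 25.05 MXN
25.05 MXN ÷ 13.78 = 1.81785 SGD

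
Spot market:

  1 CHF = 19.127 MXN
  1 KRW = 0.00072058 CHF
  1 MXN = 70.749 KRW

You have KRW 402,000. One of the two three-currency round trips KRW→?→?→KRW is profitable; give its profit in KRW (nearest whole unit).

Profitable loop is KRW → MXN → CHF → KRW:
KRW 402,000 ÷ 70.749 = MXN 5,682.06
MXN 5,682.06 ÷ 19.127 = CHF 297.07
CHF 297.07 ÷ 0.00072058 = KRW 412,265
Profit = KRW 412,265 − KRW 402,000

Profit: KRW 10,265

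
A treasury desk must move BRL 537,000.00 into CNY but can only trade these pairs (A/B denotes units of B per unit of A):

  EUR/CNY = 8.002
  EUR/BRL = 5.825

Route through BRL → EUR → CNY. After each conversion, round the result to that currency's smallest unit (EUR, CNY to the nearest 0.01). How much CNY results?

CNY 737,695.10

BRL 537,000.00 ÷ 5.825 = EUR 92,188.84
EUR 92,188.84 × 8.002 = CNY 737,695.10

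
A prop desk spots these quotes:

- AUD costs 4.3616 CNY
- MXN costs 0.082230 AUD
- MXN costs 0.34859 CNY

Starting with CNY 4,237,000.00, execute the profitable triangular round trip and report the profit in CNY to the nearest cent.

Profitable loop is CNY → MXN → AUD → CNY:
CNY 4,237,000.00 ÷ 0.34859 = MXN 12,154,680.28
MXN 12,154,680.28 × 0.082230 = AUD 999,479.36
AUD 999,479.36 × 4.3616 = CNY 4,359,329.18
Profit = CNY 4,359,329.18 − CNY 4,237,000.00

Profit: CNY 122,329.18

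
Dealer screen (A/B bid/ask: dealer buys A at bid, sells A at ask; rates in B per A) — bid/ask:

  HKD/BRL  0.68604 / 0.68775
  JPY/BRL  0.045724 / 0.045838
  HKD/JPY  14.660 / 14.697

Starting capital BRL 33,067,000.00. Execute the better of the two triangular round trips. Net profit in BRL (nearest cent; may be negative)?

Best loop BRL → JPY → HKD → BRL:
BRL 33,067,000.00 ÷ 0.045838 (buy JPY at ask) = JPY 721,388,368
JPY 721,388,368 ÷ 14.697 (buy HKD at ask) = HKD 49,084,055.78
HKD 49,084,055.78 × 0.68604 (sell HKD at bid) = BRL 33,673,625.62

Net profit: BRL 606,625.62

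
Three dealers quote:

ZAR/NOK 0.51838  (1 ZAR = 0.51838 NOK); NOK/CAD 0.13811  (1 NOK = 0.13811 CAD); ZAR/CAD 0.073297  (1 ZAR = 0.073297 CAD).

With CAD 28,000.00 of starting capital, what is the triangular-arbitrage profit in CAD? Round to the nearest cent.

Profitable loop is CAD → NOK → ZAR → CAD:
CAD 28,000.00 ÷ 0.13811 = NOK 202,736.95
NOK 202,736.95 ÷ 0.51838 = ZAR 391,097.17
ZAR 391,097.17 × 0.073297 = CAD 28,666.25
Profit = CAD 28,666.25 − CAD 28,000.00

Profit: CAD 666.25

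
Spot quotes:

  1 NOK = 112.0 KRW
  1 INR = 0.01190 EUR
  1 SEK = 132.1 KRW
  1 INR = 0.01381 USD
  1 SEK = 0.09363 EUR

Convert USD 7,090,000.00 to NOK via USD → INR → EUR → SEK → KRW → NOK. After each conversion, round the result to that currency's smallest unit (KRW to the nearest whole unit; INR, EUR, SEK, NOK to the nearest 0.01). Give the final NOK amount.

NOK 76,960,749.71

USD 7,090,000.00 ÷ 0.01381 = INR 513,396,089.79
INR 513,396,089.79 × 0.01190 = EUR 6,109,413.47
EUR 6,109,413.47 ÷ 0.09363 = SEK 65,250,597.78
SEK 65,250,597.78 × 132.1 = KRW 8,619,603,967
KRW 8,619,603,967 ÷ 112.0 = NOK 76,960,749.71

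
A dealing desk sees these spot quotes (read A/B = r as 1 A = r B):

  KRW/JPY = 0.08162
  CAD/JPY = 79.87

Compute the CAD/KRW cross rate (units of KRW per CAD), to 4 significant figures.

CAD/KRW = 978.6

1 CAD × 79.87 = 79.87 JPY
79.87 JPY ÷ 0.08162 = 978.559 KRW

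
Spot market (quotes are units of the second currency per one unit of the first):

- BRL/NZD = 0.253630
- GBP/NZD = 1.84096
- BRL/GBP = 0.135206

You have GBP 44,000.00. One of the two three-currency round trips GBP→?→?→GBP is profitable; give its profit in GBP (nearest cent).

Profit: GBP 834.57

Profitable loop is GBP → BRL → NZD → GBP:
GBP 44,000.00 ÷ 0.135206 = BRL 325,429.34
BRL 325,429.34 × 0.253630 = NZD 82,538.64
NZD 82,538.64 ÷ 1.84096 = GBP 44,834.57
Profit = GBP 44,834.57 − GBP 44,000.00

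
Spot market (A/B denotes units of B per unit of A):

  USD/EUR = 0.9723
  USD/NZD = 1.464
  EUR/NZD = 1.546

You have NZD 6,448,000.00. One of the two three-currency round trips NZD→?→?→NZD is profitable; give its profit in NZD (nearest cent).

Profit: NZD 172,544.78

Profitable loop is NZD → USD → EUR → NZD:
NZD 6,448,000.00 ÷ 1.464 = USD 4,404,371.58
USD 4,404,371.58 × 0.9723 = EUR 4,282,370.49
EUR 4,282,370.49 × 1.546 = NZD 6,620,544.78
Profit = NZD 6,620,544.78 − NZD 6,448,000.00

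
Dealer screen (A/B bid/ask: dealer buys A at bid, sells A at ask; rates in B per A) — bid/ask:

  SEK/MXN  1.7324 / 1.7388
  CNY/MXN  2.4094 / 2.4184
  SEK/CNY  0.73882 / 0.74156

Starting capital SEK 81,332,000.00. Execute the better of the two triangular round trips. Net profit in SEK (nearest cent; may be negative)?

Best loop SEK → CNY → MXN → SEK:
SEK 81,332,000.00 × 0.73882 (sell SEK at bid) = CNY 60,089,708.24
CNY 60,089,708.24 × 2.4094 (sell CNY at bid) = MXN 144,780,143.03
MXN 144,780,143.03 ÷ 1.7388 (buy SEK at ask) = SEK 83,264,402.48

Net profit: SEK 1,932,402.48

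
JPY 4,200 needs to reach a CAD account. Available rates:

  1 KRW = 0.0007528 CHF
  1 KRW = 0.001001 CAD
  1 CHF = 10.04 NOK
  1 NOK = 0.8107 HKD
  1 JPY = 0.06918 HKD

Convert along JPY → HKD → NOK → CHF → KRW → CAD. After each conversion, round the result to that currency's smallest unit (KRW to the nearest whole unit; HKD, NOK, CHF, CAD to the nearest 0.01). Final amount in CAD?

JPY 4,200 × 0.06918 = HKD 290.56
HKD 290.56 ÷ 0.8107 = NOK 358.41
NOK 358.41 ÷ 10.04 = CHF 35.70
CHF 35.70 ÷ 0.0007528 = KRW 47,423
KRW 47,423 × 0.001001 = CAD 47.47

CAD 47.47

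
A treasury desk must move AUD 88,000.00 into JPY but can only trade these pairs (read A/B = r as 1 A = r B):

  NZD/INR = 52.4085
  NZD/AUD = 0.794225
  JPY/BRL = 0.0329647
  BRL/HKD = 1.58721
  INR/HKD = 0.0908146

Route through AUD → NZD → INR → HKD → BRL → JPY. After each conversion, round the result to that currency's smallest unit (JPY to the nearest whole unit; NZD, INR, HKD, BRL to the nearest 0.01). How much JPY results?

JPY 10,078,897

AUD 88,000.00 ÷ 0.794225 = NZD 110,799.84
NZD 110,799.84 × 52.4085 = INR 5,806,853.41
INR 5,806,853.41 × 0.0908146 = HKD 527,347.07
HKD 527,347.07 ÷ 1.58721 = BRL 332,247.82
BRL 332,247.82 ÷ 0.0329647 = JPY 10,078,897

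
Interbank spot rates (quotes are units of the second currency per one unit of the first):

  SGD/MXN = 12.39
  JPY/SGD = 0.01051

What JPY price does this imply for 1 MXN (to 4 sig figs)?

1 MXN ÷ 12.39 = 0.0807103 SGD
0.0807103 SGD ÷ 0.01051 = 7.67938 JPY

MXN/JPY = 7.679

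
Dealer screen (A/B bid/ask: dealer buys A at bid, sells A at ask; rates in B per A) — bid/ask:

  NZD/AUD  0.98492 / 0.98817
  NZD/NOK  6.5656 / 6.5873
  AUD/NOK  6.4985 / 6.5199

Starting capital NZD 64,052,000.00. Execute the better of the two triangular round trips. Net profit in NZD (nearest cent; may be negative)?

Best loop NZD → NOK → AUD → NZD:
NZD 64,052,000.00 × 6.5656 (sell NZD at bid) = NOK 420,539,811.20
NOK 420,539,811.20 ÷ 6.5199 (buy AUD at ask) = AUD 64,500,960.32
AUD 64,500,960.32 ÷ 0.98817 (buy NZD at ask) = NZD 65,273,141.59

Net profit: NZD 1,221,141.59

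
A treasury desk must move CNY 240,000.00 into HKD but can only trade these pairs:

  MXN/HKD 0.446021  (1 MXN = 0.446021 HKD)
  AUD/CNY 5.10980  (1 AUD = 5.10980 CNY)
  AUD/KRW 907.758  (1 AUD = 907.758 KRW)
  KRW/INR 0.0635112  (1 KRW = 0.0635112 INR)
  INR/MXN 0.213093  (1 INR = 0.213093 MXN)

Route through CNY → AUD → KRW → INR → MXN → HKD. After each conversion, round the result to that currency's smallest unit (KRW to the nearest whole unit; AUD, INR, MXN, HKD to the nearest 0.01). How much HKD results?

HKD 257,366.63

CNY 240,000.00 ÷ 5.10980 = AUD 46,968.57
AUD 46,968.57 × 907.758 = KRW 42,636,095
KRW 42,636,095 × 0.0635112 = INR 2,707,869.56
INR 2,707,869.56 × 0.213093 = MXN 577,028.05
MXN 577,028.05 × 0.446021 = HKD 257,366.63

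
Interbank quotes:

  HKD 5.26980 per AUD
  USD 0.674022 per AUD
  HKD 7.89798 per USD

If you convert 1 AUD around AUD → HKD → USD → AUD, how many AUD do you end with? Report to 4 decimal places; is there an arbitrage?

0.9899 (arbitrage exists)

Around AUD → HKD → USD → AUD: 1 × 5.26980 ÷ 7.89798 ÷ 0.674022 = 0.989929
Product < 1; profitable direction is AUD → USD → HKD → AUD.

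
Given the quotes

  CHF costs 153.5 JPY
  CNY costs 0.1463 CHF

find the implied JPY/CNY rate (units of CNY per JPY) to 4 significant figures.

JPY/CNY = 0.04453

1 JPY ÷ 153.5 = 0.00651466 CHF
0.00651466 CHF ÷ 0.1463 = 0.0445294 CNY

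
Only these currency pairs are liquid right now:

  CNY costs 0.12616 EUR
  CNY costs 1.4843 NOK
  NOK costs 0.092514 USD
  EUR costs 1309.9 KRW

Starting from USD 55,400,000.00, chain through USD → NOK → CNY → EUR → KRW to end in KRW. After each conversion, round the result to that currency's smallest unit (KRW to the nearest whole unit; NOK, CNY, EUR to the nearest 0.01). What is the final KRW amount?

USD 55,400,000.00 ÷ 0.092514 = NOK 598,828,285.45
NOK 598,828,285.45 ÷ 1.4843 = CNY 403,441,545.14
CNY 403,441,545.14 × 0.12616 = EUR 50,898,185.33
EUR 50,898,185.33 × 1309.9 = KRW 66,671,532,964

KRW 66,671,532,964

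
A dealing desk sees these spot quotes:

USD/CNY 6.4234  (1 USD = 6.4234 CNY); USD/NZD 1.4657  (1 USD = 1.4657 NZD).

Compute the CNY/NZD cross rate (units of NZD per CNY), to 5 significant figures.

1 CNY ÷ 6.4234 = 0.155681 USD
0.155681 USD × 1.4657 = 0.228181 NZD

CNY/NZD = 0.22818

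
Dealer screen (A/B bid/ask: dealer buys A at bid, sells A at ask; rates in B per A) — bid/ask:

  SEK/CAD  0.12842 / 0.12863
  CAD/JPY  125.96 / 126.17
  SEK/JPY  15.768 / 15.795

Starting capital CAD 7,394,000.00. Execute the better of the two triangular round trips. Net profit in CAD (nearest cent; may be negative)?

Best loop CAD → JPY → SEK → CAD:
CAD 7,394,000.00 × 125.96 (sell CAD at bid) = JPY 931,348,240
JPY 931,348,240 ÷ 15.795 (buy SEK at ask) = SEK 58,964,750.87
SEK 58,964,750.87 × 0.12842 (sell SEK at bid) = CAD 7,572,253.31

Net profit: CAD 178,253.31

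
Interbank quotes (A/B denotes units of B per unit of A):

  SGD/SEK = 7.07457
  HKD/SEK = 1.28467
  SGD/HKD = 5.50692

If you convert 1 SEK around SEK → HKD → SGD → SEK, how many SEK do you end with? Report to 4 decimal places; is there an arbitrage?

1.0000 (no arbitrage)

Around SEK → HKD → SGD → SEK: 1 ÷ 1.28467 ÷ 5.50692 × 7.07457 = 0.999999
Product ≈ 1 (deviation 0.000%, within rounding noise).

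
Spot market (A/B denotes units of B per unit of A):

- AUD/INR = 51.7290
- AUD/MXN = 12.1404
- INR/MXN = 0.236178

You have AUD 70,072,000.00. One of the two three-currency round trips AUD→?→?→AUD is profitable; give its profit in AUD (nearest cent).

Profit: AUD 443,573.25

Profitable loop is AUD → INR → MXN → AUD:
AUD 70,072,000.00 × 51.7290 = INR 3,624,754,488.00
INR 3,624,754,488.00 × 0.236178 = MXN 856,087,265.47
MXN 856,087,265.47 ÷ 12.1404 = AUD 70,515,573.25
Profit = AUD 70,515,573.25 − AUD 70,072,000.00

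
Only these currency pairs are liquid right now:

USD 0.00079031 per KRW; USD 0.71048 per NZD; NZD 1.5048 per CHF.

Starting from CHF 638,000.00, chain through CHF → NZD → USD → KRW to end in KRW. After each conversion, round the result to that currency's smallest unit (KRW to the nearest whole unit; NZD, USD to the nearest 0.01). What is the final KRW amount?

KRW 863,085,536

CHF 638,000.00 × 1.5048 = NZD 960,062.40
NZD 960,062.40 × 0.71048 = USD 682,105.13
USD 682,105.13 ÷ 0.00079031 = KRW 863,085,536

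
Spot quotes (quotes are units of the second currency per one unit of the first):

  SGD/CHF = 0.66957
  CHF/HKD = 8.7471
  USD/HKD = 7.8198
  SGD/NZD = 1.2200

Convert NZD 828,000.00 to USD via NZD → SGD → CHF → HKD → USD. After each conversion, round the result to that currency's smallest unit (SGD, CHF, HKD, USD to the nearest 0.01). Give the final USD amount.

USD 508,317.35

NZD 828,000.00 ÷ 1.2200 = SGD 678,688.52
SGD 678,688.52 × 0.66957 = CHF 454,429.47
CHF 454,429.47 × 8.7471 = HKD 3,974,940.02
HKD 3,974,940.02 ÷ 7.8198 = USD 508,317.35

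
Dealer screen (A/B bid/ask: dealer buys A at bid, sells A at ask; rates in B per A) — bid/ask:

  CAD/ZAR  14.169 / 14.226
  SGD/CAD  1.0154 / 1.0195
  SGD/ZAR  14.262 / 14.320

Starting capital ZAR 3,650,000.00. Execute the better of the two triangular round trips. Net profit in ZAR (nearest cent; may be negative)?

Net profit: ZAR 17,129.15

Best loop ZAR → SGD → CAD → ZAR:
ZAR 3,650,000.00 ÷ 14.320 (buy SGD at ask) = SGD 254,888.27
SGD 254,888.27 × 1.0154 (sell SGD at bid) = CAD 258,813.55
CAD 258,813.55 × 14.169 (sell CAD at bid) = ZAR 3,667,129.15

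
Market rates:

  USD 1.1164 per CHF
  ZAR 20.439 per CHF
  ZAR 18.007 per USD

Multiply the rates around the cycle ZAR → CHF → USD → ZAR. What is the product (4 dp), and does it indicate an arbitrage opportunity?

0.9836 (arbitrage exists)

Around ZAR → CHF → USD → ZAR: 1 ÷ 20.439 × 1.1164 × 18.007 = 0.983562
Product < 1; profitable direction is ZAR → USD → CHF → ZAR.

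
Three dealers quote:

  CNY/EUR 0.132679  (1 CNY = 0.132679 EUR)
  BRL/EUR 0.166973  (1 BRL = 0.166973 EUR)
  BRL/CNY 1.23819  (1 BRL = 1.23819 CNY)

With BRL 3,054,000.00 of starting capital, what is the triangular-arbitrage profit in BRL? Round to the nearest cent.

Profitable loop is BRL → EUR → CNY → BRL:
BRL 3,054,000.00 × 0.166973 = EUR 509,935.54
EUR 509,935.54 ÷ 0.132679 = CNY 3,843,377.94
CNY 3,843,377.94 ÷ 1.23819 = BRL 3,104,029.22
Profit = BRL 3,104,029.22 − BRL 3,054,000.00

Profit: BRL 50,029.22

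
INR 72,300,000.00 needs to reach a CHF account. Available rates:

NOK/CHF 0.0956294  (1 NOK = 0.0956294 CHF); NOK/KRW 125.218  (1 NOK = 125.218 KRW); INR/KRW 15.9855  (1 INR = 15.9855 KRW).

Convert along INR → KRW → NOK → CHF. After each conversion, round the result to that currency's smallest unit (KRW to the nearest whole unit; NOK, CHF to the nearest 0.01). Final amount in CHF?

CHF 882,651.35

INR 72,300,000.00 × 15.9855 = KRW 1,155,751,650
KRW 1,155,751,650 ÷ 125.218 = NOK 9,229,916.23
NOK 9,229,916.23 × 0.0956294 = CHF 882,651.35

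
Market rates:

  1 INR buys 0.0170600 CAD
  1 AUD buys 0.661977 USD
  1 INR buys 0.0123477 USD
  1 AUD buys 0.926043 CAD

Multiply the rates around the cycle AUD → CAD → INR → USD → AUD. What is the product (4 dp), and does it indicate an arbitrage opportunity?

1.0125 (arbitrage exists)

Around AUD → CAD → INR → USD → AUD: 1 × 0.926043 ÷ 0.0170600 × 0.0123477 ÷ 0.661977 = 1.012501
Product > 1; profitable direction is AUD → CAD → INR → USD → AUD.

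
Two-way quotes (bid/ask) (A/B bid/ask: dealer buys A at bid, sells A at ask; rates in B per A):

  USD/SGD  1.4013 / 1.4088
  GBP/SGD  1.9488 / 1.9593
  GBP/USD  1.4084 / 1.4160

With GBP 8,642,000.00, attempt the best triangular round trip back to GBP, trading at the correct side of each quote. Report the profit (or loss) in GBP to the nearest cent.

Best loop GBP → USD → SGD → GBP:
GBP 8,642,000.00 × 1.4084 (sell GBP at bid) = USD 12,171,392.80
USD 12,171,392.80 × 1.4013 (sell USD at bid) = SGD 17,055,772.73
SGD 17,055,772.73 ÷ 1.9593 (buy GBP at ask) = GBP 8,705,033.80

Net profit: GBP 63,033.80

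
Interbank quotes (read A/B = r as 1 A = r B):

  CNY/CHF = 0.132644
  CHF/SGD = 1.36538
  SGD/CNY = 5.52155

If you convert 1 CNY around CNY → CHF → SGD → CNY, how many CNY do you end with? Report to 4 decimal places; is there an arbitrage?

1.0000 (no arbitrage)

Around CNY → CHF → SGD → CNY: 1 × 0.132644 × 1.36538 × 5.52155 = 1.000005
Product ≈ 1 (deviation 0.000%, within rounding noise).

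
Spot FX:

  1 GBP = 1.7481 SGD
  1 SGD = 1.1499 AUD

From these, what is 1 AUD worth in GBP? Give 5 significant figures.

1 AUD ÷ 1.1499 = 0.869641 SGD
0.869641 SGD ÷ 1.7481 = 0.497478 GBP

AUD/GBP = 0.49748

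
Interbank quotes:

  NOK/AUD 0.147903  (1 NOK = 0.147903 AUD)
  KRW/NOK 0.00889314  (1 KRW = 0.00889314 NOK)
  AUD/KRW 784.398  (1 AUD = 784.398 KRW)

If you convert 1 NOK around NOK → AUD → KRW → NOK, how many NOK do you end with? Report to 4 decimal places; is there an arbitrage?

1.0317 (arbitrage exists)

Around NOK → AUD → KRW → NOK: 1 × 0.147903 × 784.398 × 0.00889314 = 1.031736
Product > 1; profitable direction is NOK → AUD → KRW → NOK.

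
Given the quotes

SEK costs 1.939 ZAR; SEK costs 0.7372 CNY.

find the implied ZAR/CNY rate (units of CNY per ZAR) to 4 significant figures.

ZAR/CNY = 0.3802

1 ZAR ÷ 1.939 = 0.51573 SEK
0.51573 SEK × 0.7372 = 0.380196 CNY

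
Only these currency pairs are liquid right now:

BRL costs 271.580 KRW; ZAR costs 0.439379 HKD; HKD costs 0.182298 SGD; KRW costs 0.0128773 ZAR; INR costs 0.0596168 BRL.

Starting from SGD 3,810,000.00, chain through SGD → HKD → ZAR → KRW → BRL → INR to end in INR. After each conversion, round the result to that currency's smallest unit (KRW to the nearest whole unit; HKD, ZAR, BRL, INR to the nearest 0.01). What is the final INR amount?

INR 228,145,820.47

SGD 3,810,000.00 ÷ 0.182298 = HKD 20,899,845.31
HKD 20,899,845.31 ÷ 0.439379 = ZAR 47,566,782.46
ZAR 47,566,782.46 ÷ 0.0128773 = KRW 3,693,847,504
KRW 3,693,847,504 ÷ 271.580 = BRL 13,601,323.75
BRL 13,601,323.75 ÷ 0.0596168 = INR 228,145,820.47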